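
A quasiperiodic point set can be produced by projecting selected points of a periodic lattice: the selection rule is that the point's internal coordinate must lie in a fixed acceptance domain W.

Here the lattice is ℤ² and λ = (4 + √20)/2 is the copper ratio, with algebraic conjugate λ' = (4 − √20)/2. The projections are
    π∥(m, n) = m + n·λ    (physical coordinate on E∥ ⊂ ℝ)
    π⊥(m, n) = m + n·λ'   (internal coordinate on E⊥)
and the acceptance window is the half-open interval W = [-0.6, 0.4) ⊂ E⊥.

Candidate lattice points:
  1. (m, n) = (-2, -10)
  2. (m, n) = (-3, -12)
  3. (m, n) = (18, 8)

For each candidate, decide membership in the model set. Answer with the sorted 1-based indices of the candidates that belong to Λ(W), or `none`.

1, 2

Compute λ' = (4−√20)/2 = -0.2361, so π⊥(m,n) = m -0.2361·n.
#1 (-2,-10): internal coord -2 + (-10)·λ' = +0.3607; +0.3607 ∈ [-0.6, 0.4) → IN Λ
#2 (-3,-12): internal coord -3 + (-12)·λ' = -0.1672; -0.1672 ∈ [-0.6, 0.4) → IN Λ
#3 (18,8): internal coord 18 + (8)·λ' = +16.1115; +16.1115 ∉ [-0.6, 0.4) → out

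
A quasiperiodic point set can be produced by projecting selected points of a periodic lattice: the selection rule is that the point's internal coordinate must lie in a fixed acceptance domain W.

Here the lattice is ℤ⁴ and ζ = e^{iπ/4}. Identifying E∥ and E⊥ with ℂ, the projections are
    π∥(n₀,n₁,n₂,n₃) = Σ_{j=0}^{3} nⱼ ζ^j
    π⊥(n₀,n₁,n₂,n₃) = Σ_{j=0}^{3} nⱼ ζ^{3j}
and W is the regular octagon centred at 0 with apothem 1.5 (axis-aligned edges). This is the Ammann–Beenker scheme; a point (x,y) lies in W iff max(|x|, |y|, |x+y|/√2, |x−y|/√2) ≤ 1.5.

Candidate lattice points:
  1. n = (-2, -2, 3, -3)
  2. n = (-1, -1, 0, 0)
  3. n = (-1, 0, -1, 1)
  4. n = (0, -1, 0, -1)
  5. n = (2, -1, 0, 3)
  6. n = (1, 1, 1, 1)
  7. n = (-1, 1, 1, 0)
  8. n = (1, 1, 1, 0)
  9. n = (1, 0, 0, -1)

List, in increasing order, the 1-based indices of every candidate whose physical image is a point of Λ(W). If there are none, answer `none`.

2, 4, 6, 8, 9

π⊥(n) = n₀ + n₁ζ³ + n₂ζ⁶ + n₃ζ⁹ where ζ = e^{iπ/4}.
candidate 1: n = (-2, -2, 3, -3) → π⊥ ≈ (-2.707107, -6.535534); max(|x|,|y|,|x±y|/√2) = 6.535534 > 1.5 ⇒ ∉ W
candidate 2: n = (-1, -1, 0, 0) → π⊥ ≈ (-0.292893, -0.707107); max(|x|,|y|,|x±y|/√2) = 0.707107 ≤ 1.5 ⇒ ∈ W
candidate 3: n = (-1, 0, -1, 1) → π⊥ ≈ (-0.292893, +1.707107); max(|x|,|y|,|x±y|/√2) = 1.707107 > 1.5 ⇒ ∉ W
candidate 4: n = (0, -1, 0, -1) → π⊥ ≈ (+0.000000, -1.414214); max(|x|,|y|,|x±y|/√2) = 1.414214 ≤ 1.5 ⇒ ∈ W
candidate 5: n = (2, -1, 0, 3) → π⊥ ≈ (+4.828427, +1.414214); max(|x|,|y|,|x±y|/√2) = 4.828427 > 1.5 ⇒ ∉ W
candidate 6: n = (1, 1, 1, 1) → π⊥ ≈ (+1.000000, +0.414214); max(|x|,|y|,|x±y|/√2) = 1.000000 ≤ 1.5 ⇒ ∈ W
candidate 7: n = (-1, 1, 1, 0) → π⊥ ≈ (-1.707107, -0.292893); max(|x|,|y|,|x±y|/√2) = 1.707107 > 1.5 ⇒ ∉ W
candidate 8: n = (1, 1, 1, 0) → π⊥ ≈ (+0.292893, -0.292893); max(|x|,|y|,|x±y|/√2) = 0.414214 ≤ 1.5 ⇒ ∈ W
candidate 9: n = (1, 0, 0, -1) → π⊥ ≈ (+0.292893, -0.707107); max(|x|,|y|,|x±y|/√2) = 0.707107 ≤ 1.5 ⇒ ∈ W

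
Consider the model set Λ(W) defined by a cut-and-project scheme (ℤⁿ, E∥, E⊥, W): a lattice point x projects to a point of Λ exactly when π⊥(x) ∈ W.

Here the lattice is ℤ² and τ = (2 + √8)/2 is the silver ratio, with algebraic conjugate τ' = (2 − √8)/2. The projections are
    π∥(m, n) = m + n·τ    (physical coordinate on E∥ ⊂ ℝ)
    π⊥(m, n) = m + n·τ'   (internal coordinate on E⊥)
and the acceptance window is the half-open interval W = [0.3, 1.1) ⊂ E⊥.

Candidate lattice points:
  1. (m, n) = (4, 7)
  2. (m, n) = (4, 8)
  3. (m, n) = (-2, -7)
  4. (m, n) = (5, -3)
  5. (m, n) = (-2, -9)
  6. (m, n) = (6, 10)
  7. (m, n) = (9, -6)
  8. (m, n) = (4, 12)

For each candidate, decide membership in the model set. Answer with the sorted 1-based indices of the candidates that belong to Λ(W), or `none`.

τ' = (2−√8)/2 ≈ -0.4142.
#1 (4,7): internal coord 4 + (7)·τ' = +1.1005; +1.1005 ∉ [0.3, 1.1) → out
#2 (4,8): internal coord 4 + (8)·τ' = +0.6863; +0.6863 ∈ [0.3, 1.1) → IN Λ
#3 (-2,-7): internal coord -2 + (-7)·τ' = +0.8995; +0.8995 ∈ [0.3, 1.1) → IN Λ
#4 (5,-3): internal coord 5 + (-3)·τ' = +6.2426; +6.2426 ∉ [0.3, 1.1) → out
#5 (-2,-9): internal coord -2 + (-9)·τ' = +1.7279; +1.7279 ∉ [0.3, 1.1) → out
#6 (6,10): internal coord 6 + (10)·τ' = +1.8579; +1.8579 ∉ [0.3, 1.1) → out
#7 (9,-6): internal coord 9 + (-6)·τ' = +11.4853; +11.4853 ∉ [0.3, 1.1) → out
#8 (4,12): internal coord 4 + (12)·τ' = -0.9706; -0.9706 ∉ [0.3, 1.1) → out

2, 3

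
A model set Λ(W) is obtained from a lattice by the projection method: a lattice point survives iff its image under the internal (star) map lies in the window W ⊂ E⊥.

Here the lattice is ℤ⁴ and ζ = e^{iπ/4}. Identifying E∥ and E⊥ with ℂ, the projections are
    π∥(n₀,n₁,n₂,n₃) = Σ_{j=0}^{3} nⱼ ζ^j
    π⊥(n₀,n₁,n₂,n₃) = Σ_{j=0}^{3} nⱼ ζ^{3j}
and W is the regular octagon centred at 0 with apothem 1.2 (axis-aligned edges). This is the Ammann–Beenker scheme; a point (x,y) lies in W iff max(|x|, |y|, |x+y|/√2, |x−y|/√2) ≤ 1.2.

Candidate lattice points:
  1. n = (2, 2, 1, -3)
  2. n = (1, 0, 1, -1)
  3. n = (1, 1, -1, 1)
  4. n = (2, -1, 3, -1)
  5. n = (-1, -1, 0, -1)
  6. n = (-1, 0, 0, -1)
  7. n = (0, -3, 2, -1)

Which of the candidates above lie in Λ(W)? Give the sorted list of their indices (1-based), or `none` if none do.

none

π⊥(n) = n₀ + n₁ζ³ + n₂ζ⁶ + n₃ζ⁹ where ζ = e^{iπ/4}.
candidate 1: n = (2, 2, 1, -3) → π⊥ ≈ (-1.5355, -1.7071); max(|x|,|y|,|x±y|/√2) = 2.2929 > 1.2 ⇒ ∉ W
candidate 2: n = (1, 0, 1, -1) → π⊥ ≈ (+0.2929, -1.7071); max(|x|,|y|,|x±y|/√2) = 1.7071 > 1.2 ⇒ ∉ W
candidate 3: n = (1, 1, -1, 1) → π⊥ ≈ (+1.0000, +2.4142); max(|x|,|y|,|x±y|/√2) = 2.4142 > 1.2 ⇒ ∉ W
candidate 4: n = (2, -1, 3, -1) → π⊥ ≈ (+2.0000, -4.4142); max(|x|,|y|,|x±y|/√2) = 4.5355 > 1.2 ⇒ ∉ W
candidate 5: n = (-1, -1, 0, -1) → π⊥ ≈ (-1.0000, -1.4142); max(|x|,|y|,|x±y|/√2) = 1.7071 > 1.2 ⇒ ∉ W
candidate 6: n = (-1, 0, 0, -1) → π⊥ ≈ (-1.7071, -0.7071); max(|x|,|y|,|x±y|/√2) = 1.7071 > 1.2 ⇒ ∉ W
candidate 7: n = (0, -3, 2, -1) → π⊥ ≈ (+1.4142, -4.8284); max(|x|,|y|,|x±y|/√2) = 4.8284 > 1.2 ⇒ ∉ W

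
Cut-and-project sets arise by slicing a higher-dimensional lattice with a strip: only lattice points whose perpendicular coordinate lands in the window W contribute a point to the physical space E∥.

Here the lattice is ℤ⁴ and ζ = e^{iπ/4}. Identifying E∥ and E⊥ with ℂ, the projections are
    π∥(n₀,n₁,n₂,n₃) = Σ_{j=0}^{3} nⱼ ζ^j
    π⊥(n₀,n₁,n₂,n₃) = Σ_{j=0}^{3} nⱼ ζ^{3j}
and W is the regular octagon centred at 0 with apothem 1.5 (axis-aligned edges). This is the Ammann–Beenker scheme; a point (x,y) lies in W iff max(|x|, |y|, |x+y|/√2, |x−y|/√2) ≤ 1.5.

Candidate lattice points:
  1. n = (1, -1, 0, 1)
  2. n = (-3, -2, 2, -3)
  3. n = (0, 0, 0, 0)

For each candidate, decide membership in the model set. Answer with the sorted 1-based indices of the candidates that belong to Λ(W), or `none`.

3

With ζ = e^{iπ/4} the internal vectors are ζ^0,ζ^3,ζ^6,ζ^9.
candidate 1: n = (1, -1, 0, 1) → π⊥ ≈ (+2.41421, +0.00000); max(|x|,|y|,|x±y|/√2) = 2.41421 > 1.5 ⇒ ∉ W
candidate 2: n = (-3, -2, 2, -3) → π⊥ ≈ (-3.70711, -5.53553); max(|x|,|y|,|x±y|/√2) = 6.53553 > 1.5 ⇒ ∉ W
candidate 3: n = (0, 0, 0, 0) → π⊥ ≈ (+0.00000, +0.00000); max(|x|,|y|,|x±y|/√2) = 0.00000 ≤ 1.5 ⇒ ∈ W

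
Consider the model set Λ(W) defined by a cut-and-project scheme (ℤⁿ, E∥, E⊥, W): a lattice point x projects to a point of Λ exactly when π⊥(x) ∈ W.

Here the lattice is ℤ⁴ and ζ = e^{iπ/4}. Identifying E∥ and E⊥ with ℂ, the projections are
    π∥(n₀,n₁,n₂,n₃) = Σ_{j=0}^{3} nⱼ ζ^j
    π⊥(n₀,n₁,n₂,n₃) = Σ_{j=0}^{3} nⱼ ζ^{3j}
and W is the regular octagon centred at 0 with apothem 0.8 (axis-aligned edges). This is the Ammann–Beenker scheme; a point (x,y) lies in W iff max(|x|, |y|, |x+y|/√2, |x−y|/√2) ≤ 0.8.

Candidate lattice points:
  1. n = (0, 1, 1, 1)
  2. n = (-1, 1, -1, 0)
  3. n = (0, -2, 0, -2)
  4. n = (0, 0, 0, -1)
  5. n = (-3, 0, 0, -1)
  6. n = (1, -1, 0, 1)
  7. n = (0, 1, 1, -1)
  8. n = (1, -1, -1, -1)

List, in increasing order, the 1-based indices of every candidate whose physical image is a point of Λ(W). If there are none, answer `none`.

1

π⊥(n) = n₀ + n₁ζ³ + n₂ζ⁶ + n₃ζ⁹ where ζ = e^{iπ/4}.
candidate 1: n = (0, 1, 1, 1) → π⊥ ≈ (+0.0000, +0.4142); max(|x|,|y|,|x±y|/√2) = 0.4142 ≤ 0.8 ⇒ ∈ W
candidate 2: n = (-1, 1, -1, 0) → π⊥ ≈ (-1.7071, +1.7071); max(|x|,|y|,|x±y|/√2) = 2.4142 > 0.8 ⇒ ∉ W
candidate 3: n = (0, -2, 0, -2) → π⊥ ≈ (+0.0000, -2.8284); max(|x|,|y|,|x±y|/√2) = 2.8284 > 0.8 ⇒ ∉ W
candidate 4: n = (0, 0, 0, -1) → π⊥ ≈ (-0.7071, -0.7071); max(|x|,|y|,|x±y|/√2) = 1.0000 > 0.8 ⇒ ∉ W
candidate 5: n = (-3, 0, 0, -1) → π⊥ ≈ (-3.7071, -0.7071); max(|x|,|y|,|x±y|/√2) = 3.7071 > 0.8 ⇒ ∉ W
candidate 6: n = (1, -1, 0, 1) → π⊥ ≈ (+2.4142, +0.0000); max(|x|,|y|,|x±y|/√2) = 2.4142 > 0.8 ⇒ ∉ W
candidate 7: n = (0, 1, 1, -1) → π⊥ ≈ (-1.4142, -1.0000); max(|x|,|y|,|x±y|/√2) = 1.7071 > 0.8 ⇒ ∉ W
candidate 8: n = (1, -1, -1, -1) → π⊥ ≈ (+1.0000, -0.4142); max(|x|,|y|,|x±y|/√2) = 1.0000 > 0.8 ⇒ ∉ W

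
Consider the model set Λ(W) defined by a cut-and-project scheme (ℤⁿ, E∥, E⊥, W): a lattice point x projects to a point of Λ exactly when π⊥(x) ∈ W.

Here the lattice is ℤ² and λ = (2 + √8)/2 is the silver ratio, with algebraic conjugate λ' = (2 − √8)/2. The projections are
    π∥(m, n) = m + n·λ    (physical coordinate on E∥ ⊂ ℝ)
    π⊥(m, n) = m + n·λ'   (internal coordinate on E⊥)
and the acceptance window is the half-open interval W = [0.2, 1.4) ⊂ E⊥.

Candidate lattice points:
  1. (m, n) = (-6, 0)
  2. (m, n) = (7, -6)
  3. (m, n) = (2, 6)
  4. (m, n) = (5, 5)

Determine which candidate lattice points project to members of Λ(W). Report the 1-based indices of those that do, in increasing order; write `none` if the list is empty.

none

Numerically λ ≈ 2.4142 and λ' = −1/λ ≈ -0.4142.
candidate 1: (m,n)=(-6,0) → π∥ = -6+0·λ ≈ -6.0000, π⊥ = -6+0·λ' ≈ -6.0000 ∉ [0.2, 1.4) ⇒ out
candidate 2: (m,n)=(7,-6) → π∥ = 7-6·λ ≈ -7.4853, π⊥ = 7-6·λ' ≈ 9.4853 ∉ [0.2, 1.4) ⇒ out
candidate 3: (m,n)=(2,6) → π∥ = 2+6·λ ≈ 16.4853, π⊥ = 2+6·λ' ≈ -0.4853 ∉ [0.2, 1.4) ⇒ out
candidate 4: (m,n)=(5,5) → π∥ = 5+5·λ ≈ 17.0711, π⊥ = 5+5·λ' ≈ 2.9289 ∉ [0.2, 1.4) ⇒ out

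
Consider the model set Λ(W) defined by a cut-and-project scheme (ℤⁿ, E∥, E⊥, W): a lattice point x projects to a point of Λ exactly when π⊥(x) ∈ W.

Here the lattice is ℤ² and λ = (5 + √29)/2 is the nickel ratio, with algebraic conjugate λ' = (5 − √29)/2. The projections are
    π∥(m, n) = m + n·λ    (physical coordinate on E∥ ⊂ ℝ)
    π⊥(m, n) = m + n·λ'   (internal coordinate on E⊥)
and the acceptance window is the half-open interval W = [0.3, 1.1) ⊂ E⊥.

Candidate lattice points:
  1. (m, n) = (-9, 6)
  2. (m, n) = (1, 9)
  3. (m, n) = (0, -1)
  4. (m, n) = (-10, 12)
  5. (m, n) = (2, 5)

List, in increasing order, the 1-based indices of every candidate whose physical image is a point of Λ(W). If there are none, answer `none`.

Numerically λ ≈ 5.192582 and λ' = −1/λ ≈ -0.192582.
candidate 1: (m,n)=(-9,6) → π∥ = -9+6·λ ≈ 22.155494, π⊥ = -9+6·λ' ≈ -10.155494 ∉ [0.3, 1.1) ⇒ out
candidate 2: (m,n)=(1,9) → π∥ = 1+9·λ ≈ 47.733242, π⊥ = 1+9·λ' ≈ -0.733242 ∉ [0.3, 1.1) ⇒ out
candidate 3: (m,n)=(0,-1) → π∥ = 0-1·λ ≈ -5.192582, π⊥ = 0-1·λ' ≈ 0.192582 ∉ [0.3, 1.1) ⇒ out
candidate 4: (m,n)=(-10,12) → π∥ = -10+12·λ ≈ 52.310989, π⊥ = -10+12·λ' ≈ -12.310989 ∉ [0.3, 1.1) ⇒ out
candidate 5: (m,n)=(2,5) → π∥ = 2+5·λ ≈ 27.962912, π⊥ = 2+5·λ' ≈ 1.037088 ∈ [0.3, 1.1) ⇒ IN Λ

5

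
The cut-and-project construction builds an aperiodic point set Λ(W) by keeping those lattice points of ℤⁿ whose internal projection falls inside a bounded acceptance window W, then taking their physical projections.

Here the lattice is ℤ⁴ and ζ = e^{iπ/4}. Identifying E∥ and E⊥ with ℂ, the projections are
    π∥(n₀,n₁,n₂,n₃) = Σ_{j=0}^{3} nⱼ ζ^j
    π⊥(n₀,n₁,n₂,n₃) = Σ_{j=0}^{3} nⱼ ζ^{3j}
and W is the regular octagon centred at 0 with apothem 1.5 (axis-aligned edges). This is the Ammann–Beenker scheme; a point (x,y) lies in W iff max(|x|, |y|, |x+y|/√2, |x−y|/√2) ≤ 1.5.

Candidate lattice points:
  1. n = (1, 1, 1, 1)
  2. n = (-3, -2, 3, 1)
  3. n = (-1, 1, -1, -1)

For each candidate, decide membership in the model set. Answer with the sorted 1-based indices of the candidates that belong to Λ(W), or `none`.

π⊥(n) = n₀ + n₁ζ³ + n₂ζ⁶ + n₃ζ⁹ where ζ = e^{iπ/4}.
candidate 1: n = (1, 1, 1, 1) → π⊥ ≈ (+1.0000, +0.4142); max(|x|,|y|,|x±y|/√2) = 1.0000 ≤ 1.5 ⇒ ∈ W
candidate 2: n = (-3, -2, 3, 1) → π⊥ ≈ (-0.8787, -3.7071); max(|x|,|y|,|x±y|/√2) = 3.7071 > 1.5 ⇒ ∉ W
candidate 3: n = (-1, 1, -1, -1) → π⊥ ≈ (-2.4142, +1.0000); max(|x|,|y|,|x±y|/√2) = 2.4142 > 1.5 ⇒ ∉ W

1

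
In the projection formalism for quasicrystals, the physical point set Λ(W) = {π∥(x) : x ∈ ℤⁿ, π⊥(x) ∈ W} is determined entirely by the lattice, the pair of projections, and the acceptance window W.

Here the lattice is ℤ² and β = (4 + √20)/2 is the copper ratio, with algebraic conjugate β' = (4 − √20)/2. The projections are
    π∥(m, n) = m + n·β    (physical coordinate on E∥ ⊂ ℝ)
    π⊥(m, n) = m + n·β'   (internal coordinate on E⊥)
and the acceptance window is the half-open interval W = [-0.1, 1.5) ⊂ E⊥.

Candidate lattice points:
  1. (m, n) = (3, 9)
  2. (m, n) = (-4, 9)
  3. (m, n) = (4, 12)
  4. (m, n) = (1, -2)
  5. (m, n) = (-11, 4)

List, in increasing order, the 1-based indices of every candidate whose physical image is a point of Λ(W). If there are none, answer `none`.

1, 3, 4

Compute β' = (4−√20)/2 = -0.236068, so π⊥(m,n) = m -0.236068·n.
[1] lift (3,9): star map gives 0.875388; window check -0.1 ≤ 0.875388 < 1.5 is true → IN Λ
[2] lift (-4,9): star map gives -6.124612; window check -0.1 ≤ -6.124612 < 1.5 is false → out
[3] lift (4,12): star map gives 1.167184; window check -0.1 ≤ 1.167184 < 1.5 is true → IN Λ
[4] lift (1,-2): star map gives 1.472136; window check -0.1 ≤ 1.472136 < 1.5 is true → IN Λ
[5] lift (-11,4): star map gives -11.944272; window check -0.1 ≤ -11.944272 < 1.5 is false → out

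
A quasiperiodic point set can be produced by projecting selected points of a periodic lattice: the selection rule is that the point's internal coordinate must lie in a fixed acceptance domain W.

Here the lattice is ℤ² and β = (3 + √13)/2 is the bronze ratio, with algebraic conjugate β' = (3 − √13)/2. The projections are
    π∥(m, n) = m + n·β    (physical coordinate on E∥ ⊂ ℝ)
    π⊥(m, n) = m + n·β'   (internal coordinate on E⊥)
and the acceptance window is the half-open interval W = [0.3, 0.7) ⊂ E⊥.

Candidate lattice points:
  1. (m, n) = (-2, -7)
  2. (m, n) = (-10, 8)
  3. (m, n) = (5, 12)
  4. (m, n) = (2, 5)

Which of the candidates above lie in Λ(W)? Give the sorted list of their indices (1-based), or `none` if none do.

Compute β' = (3−√13)/2 = -0.3028, so π⊥(m,n) = m -0.3028·n.
#1 (-2,-7): internal coord -2 + (-7)·β' = +0.1194; +0.1194 ∉ [0.3, 0.7) → out
#2 (-10,8): internal coord -10 + (8)·β' = -12.4222; -12.4222 ∉ [0.3, 0.7) → out
#3 (5,12): internal coord 5 + (12)·β' = +1.3667; +1.3667 ∉ [0.3, 0.7) → out
#4 (2,5): internal coord 2 + (5)·β' = +0.4861; +0.4861 ∈ [0.3, 0.7) → IN Λ

4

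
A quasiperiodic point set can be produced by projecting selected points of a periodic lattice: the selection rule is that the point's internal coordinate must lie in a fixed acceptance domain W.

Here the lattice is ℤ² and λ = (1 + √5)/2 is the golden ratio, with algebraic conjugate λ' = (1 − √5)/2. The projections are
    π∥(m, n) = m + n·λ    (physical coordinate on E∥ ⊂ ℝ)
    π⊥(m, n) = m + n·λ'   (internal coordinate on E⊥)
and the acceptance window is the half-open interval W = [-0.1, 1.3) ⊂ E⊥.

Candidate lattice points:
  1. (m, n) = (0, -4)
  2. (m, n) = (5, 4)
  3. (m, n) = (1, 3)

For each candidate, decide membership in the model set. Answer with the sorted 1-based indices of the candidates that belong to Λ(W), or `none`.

Compute λ' = (1−√5)/2 = -0.618034, so π⊥(m,n) = m -0.618034·n.
[1] lift (0,-4): star map gives 2.472136; window check -0.1 ≤ 2.472136 < 1.3 is false → out
[2] lift (5,4): star map gives 2.527864; window check -0.1 ≤ 2.527864 < 1.3 is false → out
[3] lift (1,3): star map gives -0.854102; window check -0.1 ≤ -0.854102 < 1.3 is false → out

none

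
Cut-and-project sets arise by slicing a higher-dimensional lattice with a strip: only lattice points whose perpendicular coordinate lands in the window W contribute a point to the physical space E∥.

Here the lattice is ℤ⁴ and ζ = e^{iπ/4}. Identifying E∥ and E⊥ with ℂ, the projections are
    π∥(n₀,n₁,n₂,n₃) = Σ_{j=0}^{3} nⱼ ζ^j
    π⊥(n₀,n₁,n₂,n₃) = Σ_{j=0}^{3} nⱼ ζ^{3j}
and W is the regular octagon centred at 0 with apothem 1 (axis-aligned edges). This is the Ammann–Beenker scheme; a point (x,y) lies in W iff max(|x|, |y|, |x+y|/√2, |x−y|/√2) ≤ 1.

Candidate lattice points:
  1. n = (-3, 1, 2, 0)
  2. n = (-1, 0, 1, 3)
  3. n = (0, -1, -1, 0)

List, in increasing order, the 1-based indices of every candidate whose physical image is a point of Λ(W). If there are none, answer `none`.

3

Internal map: ζ^{3j} for j=0..3 gives (1,0), (−√2/2,√2/2), (0,−1), (√2/2,√2/2).
#1 (-3, 1, 2, 0): internal (-3.7071, -1.2929); octagon support 3.7071 vs apothem 1 → ∉ W
#2 (-1, 0, 1, 3): internal (1.1213, 1.1213); octagon support 1.5858 vs apothem 1 → ∉ W
#3 (0, -1, -1, 0): internal (0.7071, 0.2929); octagon support 0.7071 vs apothem 1 → ∈ W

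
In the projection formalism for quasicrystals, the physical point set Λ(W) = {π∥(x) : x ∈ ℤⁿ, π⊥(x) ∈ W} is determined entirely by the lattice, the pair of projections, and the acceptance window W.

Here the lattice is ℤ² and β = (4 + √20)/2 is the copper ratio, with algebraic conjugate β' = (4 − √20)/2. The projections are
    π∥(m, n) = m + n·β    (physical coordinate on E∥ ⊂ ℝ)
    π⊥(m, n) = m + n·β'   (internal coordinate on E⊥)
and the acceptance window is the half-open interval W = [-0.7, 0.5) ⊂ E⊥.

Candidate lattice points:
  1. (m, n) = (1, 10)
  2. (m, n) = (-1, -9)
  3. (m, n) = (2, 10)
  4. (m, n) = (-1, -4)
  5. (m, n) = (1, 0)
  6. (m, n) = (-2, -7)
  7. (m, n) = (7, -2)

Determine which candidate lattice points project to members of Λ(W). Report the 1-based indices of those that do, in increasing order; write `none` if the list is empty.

Numerically β ≈ 4.23607 and β' = −1/β ≈ -0.23607.
[1] lift (1,10): star map gives -1.36068; window check -0.7 ≤ -1.36068 < 0.5 is false → out
[2] lift (-1,-9): star map gives 1.12461; window check -0.7 ≤ 1.12461 < 0.5 is false → out
[3] lift (2,10): star map gives -0.36068; window check -0.7 ≤ -0.36068 < 0.5 is true → IN Λ
[4] lift (-1,-4): star map gives -0.05573; window check -0.7 ≤ -0.05573 < 0.5 is true → IN Λ
[5] lift (1,0): star map gives 1.00000; window check -0.7 ≤ 1.00000 < 0.5 is false → out
[6] lift (-2,-7): star map gives -0.34752; window check -0.7 ≤ -0.34752 < 0.5 is true → IN Λ
[7] lift (7,-2): star map gives 7.47214; window check -0.7 ≤ 7.47214 < 0.5 is false → out

3, 4, 6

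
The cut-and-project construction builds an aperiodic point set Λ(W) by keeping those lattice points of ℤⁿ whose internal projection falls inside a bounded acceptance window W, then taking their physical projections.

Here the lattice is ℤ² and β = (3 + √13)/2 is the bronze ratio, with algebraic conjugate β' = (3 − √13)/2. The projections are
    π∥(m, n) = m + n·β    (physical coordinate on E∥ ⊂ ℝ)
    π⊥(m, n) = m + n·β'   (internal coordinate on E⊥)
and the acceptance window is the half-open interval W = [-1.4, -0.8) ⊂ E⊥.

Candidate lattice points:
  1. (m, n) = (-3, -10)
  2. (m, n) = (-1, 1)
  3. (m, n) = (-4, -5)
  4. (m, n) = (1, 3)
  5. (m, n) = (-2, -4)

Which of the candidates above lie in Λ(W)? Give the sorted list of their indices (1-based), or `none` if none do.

Compute β' = (3−√13)/2 = -0.3028, so π⊥(m,n) = m -0.3028·n.
#1 (-3,-10): internal coord -3 + (-10)·β' = +0.0278; +0.0278 ∉ [-1.4, -0.8) → out
#2 (-1,1): internal coord -1 + (1)·β' = -1.3028; -1.3028 ∈ [-1.4, -0.8) → IN Λ
#3 (-4,-5): internal coord -4 + (-5)·β' = -2.4861; -2.4861 ∉ [-1.4, -0.8) → out
#4 (1,3): internal coord 1 + (3)·β' = +0.0917; +0.0917 ∉ [-1.4, -0.8) → out
#5 (-2,-4): internal coord -2 + (-4)·β' = -0.7889; -0.7889 ∉ [-1.4, -0.8) → out

2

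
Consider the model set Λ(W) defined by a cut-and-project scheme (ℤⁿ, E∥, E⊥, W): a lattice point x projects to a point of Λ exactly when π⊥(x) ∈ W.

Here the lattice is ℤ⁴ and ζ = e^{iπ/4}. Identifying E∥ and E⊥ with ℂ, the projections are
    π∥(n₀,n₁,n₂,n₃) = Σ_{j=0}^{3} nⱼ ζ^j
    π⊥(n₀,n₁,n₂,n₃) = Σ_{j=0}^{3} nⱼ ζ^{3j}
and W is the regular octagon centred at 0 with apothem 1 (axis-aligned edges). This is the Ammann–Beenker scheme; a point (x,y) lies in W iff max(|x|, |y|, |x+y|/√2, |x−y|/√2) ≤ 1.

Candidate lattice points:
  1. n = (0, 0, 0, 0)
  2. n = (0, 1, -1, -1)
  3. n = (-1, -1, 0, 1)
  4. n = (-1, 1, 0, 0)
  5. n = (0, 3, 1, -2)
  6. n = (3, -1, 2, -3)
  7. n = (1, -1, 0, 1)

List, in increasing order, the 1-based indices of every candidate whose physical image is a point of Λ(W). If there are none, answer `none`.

1, 3

With ζ = e^{iπ/4} the internal vectors are ζ^0,ζ^3,ζ^6,ζ^9.
#1 (0, 0, 0, 0): internal (0.000000, 0.000000); octagon support 0.000000 vs apothem 1 → ∈ W
#2 (0, 1, -1, -1): internal (-1.414214, 1.000000); octagon support 1.707107 vs apothem 1 → ∉ W
#3 (-1, -1, 0, 1): internal (0.414214, 0.000000); octagon support 0.414214 vs apothem 1 → ∈ W
#4 (-1, 1, 0, 0): internal (-1.707107, 0.707107); octagon support 1.707107 vs apothem 1 → ∉ W
#5 (0, 3, 1, -2): internal (-3.535534, -0.292893); octagon support 3.535534 vs apothem 1 → ∉ W
#6 (3, -1, 2, -3): internal (1.585786, -4.828427); octagon support 4.828427 vs apothem 1 → ∉ W
#7 (1, -1, 0, 1): internal (2.414214, 0.000000); octagon support 2.414214 vs apothem 1 → ∉ W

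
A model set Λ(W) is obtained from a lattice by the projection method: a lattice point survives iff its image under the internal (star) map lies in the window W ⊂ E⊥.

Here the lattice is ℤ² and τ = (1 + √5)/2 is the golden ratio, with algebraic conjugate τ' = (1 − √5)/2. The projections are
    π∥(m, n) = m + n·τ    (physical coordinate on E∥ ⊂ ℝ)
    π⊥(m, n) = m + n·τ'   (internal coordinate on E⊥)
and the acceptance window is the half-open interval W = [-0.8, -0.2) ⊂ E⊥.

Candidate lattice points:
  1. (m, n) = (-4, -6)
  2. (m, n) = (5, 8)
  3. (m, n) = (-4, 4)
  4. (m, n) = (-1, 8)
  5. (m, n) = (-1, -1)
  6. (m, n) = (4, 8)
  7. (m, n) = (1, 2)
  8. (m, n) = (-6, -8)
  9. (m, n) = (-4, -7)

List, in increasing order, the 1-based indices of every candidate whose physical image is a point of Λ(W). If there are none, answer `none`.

1, 5, 7

Compute τ' = (1−√5)/2 = -0.618034, so π⊥(m,n) = m -0.618034·n.
[1] lift (-4,-6): star map gives -0.291796; window check -0.8 ≤ -0.291796 < -0.2 is true → IN Λ
[2] lift (5,8): star map gives 0.055728; window check -0.8 ≤ 0.055728 < -0.2 is false → out
[3] lift (-4,4): star map gives -6.472136; window check -0.8 ≤ -6.472136 < -0.2 is false → out
[4] lift (-1,8): star map gives -5.944272; window check -0.8 ≤ -5.944272 < -0.2 is false → out
[5] lift (-1,-1): star map gives -0.381966; window check -0.8 ≤ -0.381966 < -0.2 is true → IN Λ
[6] lift (4,8): star map gives -0.944272; window check -0.8 ≤ -0.944272 < -0.2 is false → out
[7] lift (1,2): star map gives -0.236068; window check -0.8 ≤ -0.236068 < -0.2 is true → IN Λ
[8] lift (-6,-8): star map gives -1.055728; window check -0.8 ≤ -1.055728 < -0.2 is false → out
[9] lift (-4,-7): star map gives 0.326238; window check -0.8 ≤ 0.326238 < -0.2 is false → out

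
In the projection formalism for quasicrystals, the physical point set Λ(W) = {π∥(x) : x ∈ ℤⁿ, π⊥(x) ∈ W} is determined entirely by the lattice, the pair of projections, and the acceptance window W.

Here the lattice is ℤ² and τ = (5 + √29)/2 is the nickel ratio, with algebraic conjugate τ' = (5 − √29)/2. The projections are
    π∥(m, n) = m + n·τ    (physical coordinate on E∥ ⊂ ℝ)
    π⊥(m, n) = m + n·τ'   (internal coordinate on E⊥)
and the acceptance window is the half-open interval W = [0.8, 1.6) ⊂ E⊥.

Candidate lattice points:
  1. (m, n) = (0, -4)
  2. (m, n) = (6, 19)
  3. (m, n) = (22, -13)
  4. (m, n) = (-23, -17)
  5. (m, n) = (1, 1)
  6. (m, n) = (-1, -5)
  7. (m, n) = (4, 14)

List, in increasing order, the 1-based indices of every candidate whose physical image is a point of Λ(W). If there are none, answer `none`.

5, 7

Compute τ' = (5−√29)/2 = -0.192582, so π⊥(m,n) = m -0.192582·n.
#1 (0,-4): internal coord 0 + (-4)·τ' = +0.770330; +0.770330 ∉ [0.8, 1.6) → out
#2 (6,19): internal coord 6 + (19)·τ' = +2.340934; +2.340934 ∉ [0.8, 1.6) → out
#3 (22,-13): internal coord 22 + (-13)·τ' = +24.503571; +24.503571 ∉ [0.8, 1.6) → out
#4 (-23,-17): internal coord -23 + (-17)·τ' = -19.726099; -19.726099 ∉ [0.8, 1.6) → out
#5 (1,1): internal coord 1 + (1)·τ' = +0.807418; +0.807418 ∈ [0.8, 1.6) → IN Λ
#6 (-1,-5): internal coord -1 + (-5)·τ' = -0.037088; -0.037088 ∉ [0.8, 1.6) → out
#7 (4,14): internal coord 4 + (14)·τ' = +1.303846; +1.303846 ∈ [0.8, 1.6) → IN Λ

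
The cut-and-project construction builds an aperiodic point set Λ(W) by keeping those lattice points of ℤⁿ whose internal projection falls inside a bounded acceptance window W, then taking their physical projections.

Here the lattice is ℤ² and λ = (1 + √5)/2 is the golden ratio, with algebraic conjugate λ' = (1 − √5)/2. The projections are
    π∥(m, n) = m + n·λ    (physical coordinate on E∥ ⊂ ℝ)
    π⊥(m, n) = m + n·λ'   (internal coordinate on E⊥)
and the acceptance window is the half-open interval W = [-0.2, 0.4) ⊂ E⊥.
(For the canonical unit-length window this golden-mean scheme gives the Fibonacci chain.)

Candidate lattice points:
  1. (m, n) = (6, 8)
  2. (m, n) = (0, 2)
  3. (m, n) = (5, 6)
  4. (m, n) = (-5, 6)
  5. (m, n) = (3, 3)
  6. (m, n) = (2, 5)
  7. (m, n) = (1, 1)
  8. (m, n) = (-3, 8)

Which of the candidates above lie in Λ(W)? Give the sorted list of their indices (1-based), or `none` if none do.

7

Numerically λ ≈ 1.6180 and λ' = −1/λ ≈ -0.6180.
#1 (6,8): internal coord 6 + (8)·λ' = +1.0557; +1.0557 ∉ [-0.2, 0.4) → out
#2 (0,2): internal coord 0 + (2)·λ' = -1.2361; -1.2361 ∉ [-0.2, 0.4) → out
#3 (5,6): internal coord 5 + (6)·λ' = +1.2918; +1.2918 ∉ [-0.2, 0.4) → out
#4 (-5,6): internal coord -5 + (6)·λ' = -8.7082; -8.7082 ∉ [-0.2, 0.4) → out
#5 (3,3): internal coord 3 + (3)·λ' = +1.1459; +1.1459 ∉ [-0.2, 0.4) → out
#6 (2,5): internal coord 2 + (5)·λ' = -1.0902; -1.0902 ∉ [-0.2, 0.4) → out
#7 (1,1): internal coord 1 + (1)·λ' = +0.3820; +0.3820 ∈ [-0.2, 0.4) → IN Λ
#8 (-3,8): internal coord -3 + (8)·λ' = -7.9443; -7.9443 ∉ [-0.2, 0.4) → out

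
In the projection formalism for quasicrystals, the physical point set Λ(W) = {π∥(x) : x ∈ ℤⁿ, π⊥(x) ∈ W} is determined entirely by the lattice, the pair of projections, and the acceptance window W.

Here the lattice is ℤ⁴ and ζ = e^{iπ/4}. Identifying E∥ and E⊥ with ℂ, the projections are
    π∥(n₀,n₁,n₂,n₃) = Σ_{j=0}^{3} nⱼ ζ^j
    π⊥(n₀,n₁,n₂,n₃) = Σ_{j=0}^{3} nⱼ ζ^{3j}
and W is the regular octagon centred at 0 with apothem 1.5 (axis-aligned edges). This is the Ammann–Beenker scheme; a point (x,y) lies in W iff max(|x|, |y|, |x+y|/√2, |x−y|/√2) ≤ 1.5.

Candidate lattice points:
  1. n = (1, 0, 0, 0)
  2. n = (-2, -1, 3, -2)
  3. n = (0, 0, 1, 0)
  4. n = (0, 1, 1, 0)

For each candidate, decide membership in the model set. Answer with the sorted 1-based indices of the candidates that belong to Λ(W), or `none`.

1, 3, 4

With ζ = e^{iπ/4} the internal vectors are ζ^0,ζ^3,ζ^6,ζ^9.
candidate 1: n = (1, 0, 0, 0) → π⊥ ≈ (+1.00000, +0.00000); max(|x|,|y|,|x±y|/√2) = 1.00000 ≤ 1.5 ⇒ ∈ W
candidate 2: n = (-2, -1, 3, -2) → π⊥ ≈ (-2.70711, -5.12132); max(|x|,|y|,|x±y|/√2) = 5.53553 > 1.5 ⇒ ∉ W
candidate 3: n = (0, 0, 1, 0) → π⊥ ≈ (+0.00000, -1.00000); max(|x|,|y|,|x±y|/√2) = 1.00000 ≤ 1.5 ⇒ ∈ W
candidate 4: n = (0, 1, 1, 0) → π⊥ ≈ (-0.70711, -0.29289); max(|x|,|y|,|x±y|/√2) = 0.70711 ≤ 1.5 ⇒ ∈ W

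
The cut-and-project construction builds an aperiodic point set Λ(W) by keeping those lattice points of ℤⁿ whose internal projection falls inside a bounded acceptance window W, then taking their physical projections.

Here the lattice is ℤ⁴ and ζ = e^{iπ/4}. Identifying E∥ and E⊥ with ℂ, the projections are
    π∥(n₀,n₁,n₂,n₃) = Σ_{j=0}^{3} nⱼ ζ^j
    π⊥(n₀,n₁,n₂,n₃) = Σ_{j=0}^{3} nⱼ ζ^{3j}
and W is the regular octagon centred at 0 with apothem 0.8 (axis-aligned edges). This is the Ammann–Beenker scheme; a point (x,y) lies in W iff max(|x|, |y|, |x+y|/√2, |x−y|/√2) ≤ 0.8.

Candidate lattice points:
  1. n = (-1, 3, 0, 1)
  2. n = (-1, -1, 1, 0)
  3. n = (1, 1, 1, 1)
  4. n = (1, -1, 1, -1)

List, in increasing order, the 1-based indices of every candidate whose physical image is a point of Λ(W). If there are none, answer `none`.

π⊥(n) = n₀ + n₁ζ³ + n₂ζ⁶ + n₃ζ⁹ where ζ = e^{iπ/4}.
#1 (-1, 3, 0, 1): internal (-2.4142, 2.8284); octagon support 3.7071 vs apothem 0.8 → ∉ W
#2 (-1, -1, 1, 0): internal (-0.2929, -1.7071); octagon support 1.7071 vs apothem 0.8 → ∉ W
#3 (1, 1, 1, 1): internal (1.0000, 0.4142); octagon support 1.0000 vs apothem 0.8 → ∉ W
#4 (1, -1, 1, -1): internal (1.0000, -2.4142); octagon support 2.4142 vs apothem 0.8 → ∉ W

none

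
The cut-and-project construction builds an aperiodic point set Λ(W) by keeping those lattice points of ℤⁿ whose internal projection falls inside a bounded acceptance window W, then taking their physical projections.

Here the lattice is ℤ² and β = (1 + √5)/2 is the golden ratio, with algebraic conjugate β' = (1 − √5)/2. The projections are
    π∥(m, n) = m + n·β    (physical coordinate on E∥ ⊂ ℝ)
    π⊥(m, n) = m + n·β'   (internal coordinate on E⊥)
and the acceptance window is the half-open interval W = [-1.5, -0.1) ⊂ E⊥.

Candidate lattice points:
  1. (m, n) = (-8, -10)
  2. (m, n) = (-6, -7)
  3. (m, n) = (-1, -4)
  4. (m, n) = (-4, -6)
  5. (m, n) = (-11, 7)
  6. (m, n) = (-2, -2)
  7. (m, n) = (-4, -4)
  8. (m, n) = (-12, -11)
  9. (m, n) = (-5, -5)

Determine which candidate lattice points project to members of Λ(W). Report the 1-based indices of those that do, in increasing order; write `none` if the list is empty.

Compute β' = (1−√5)/2 = -0.6180, so π⊥(m,n) = m -0.6180·n.
candidate 1: (m,n)=(-8,-10) → π∥ = -8-10·β ≈ -24.1803, π⊥ = -8-10·β' ≈ -1.8197 ∉ [-1.5, -0.1) ⇒ out
candidate 2: (m,n)=(-6,-7) → π∥ = -6-7·β ≈ -17.3262, π⊥ = -6-7·β' ≈ -1.6738 ∉ [-1.5, -0.1) ⇒ out
candidate 3: (m,n)=(-1,-4) → π∥ = -1-4·β ≈ -7.4721, π⊥ = -1-4·β' ≈ 1.4721 ∉ [-1.5, -0.1) ⇒ out
candidate 4: (m,n)=(-4,-6) → π∥ = -4-6·β ≈ -13.7082, π⊥ = -4-6·β' ≈ -0.2918 ∈ [-1.5, -0.1) ⇒ IN Λ
candidate 5: (m,n)=(-11,7) → π∥ = -11+7·β ≈ 0.3262, π⊥ = -11+7·β' ≈ -15.3262 ∉ [-1.5, -0.1) ⇒ out
candidate 6: (m,n)=(-2,-2) → π∥ = -2-2·β ≈ -5.2361, π⊥ = -2-2·β' ≈ -0.7639 ∈ [-1.5, -0.1) ⇒ IN Λ
candidate 7: (m,n)=(-4,-4) → π∥ = -4-4·β ≈ -10.4721, π⊥ = -4-4·β' ≈ -1.5279 ∉ [-1.5, -0.1) ⇒ out
candidate 8: (m,n)=(-12,-11) → π∥ = -12-11·β ≈ -29.7984, π⊥ = -12-11·β' ≈ -5.2016 ∉ [-1.5, -0.1) ⇒ out
candidate 9: (m,n)=(-5,-5) → π∥ = -5-5·β ≈ -13.0902, π⊥ = -5-5·β' ≈ -1.9098 ∉ [-1.5, -0.1) ⇒ out

4, 6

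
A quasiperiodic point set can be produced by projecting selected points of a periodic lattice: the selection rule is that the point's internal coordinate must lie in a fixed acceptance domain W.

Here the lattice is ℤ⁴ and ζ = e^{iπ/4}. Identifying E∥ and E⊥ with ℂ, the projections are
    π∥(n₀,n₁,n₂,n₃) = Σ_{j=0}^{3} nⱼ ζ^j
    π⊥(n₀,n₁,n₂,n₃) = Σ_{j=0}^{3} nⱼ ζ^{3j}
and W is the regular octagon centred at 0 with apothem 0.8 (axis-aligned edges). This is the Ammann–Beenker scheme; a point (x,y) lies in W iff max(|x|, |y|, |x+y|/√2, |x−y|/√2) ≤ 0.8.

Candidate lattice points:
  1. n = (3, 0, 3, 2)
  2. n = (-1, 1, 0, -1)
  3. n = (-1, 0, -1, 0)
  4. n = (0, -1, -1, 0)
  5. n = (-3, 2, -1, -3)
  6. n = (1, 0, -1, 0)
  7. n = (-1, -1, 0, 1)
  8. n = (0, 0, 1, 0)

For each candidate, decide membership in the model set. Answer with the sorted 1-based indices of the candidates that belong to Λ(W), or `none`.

Internal map: ζ^{3j} for j=0..3 gives (1,0), (−√2/2,√2/2), (0,−1), (√2/2,√2/2).
candidate 1: n = (3, 0, 3, 2) → π⊥ ≈ (+4.414214, -1.585786); max(|x|,|y|,|x±y|/√2) = 4.414214 > 0.8 ⇒ ∉ W
candidate 2: n = (-1, 1, 0, -1) → π⊥ ≈ (-2.414214, +0.000000); max(|x|,|y|,|x±y|/√2) = 2.414214 > 0.8 ⇒ ∉ W
candidate 3: n = (-1, 0, -1, 0) → π⊥ ≈ (-1.000000, +1.000000); max(|x|,|y|,|x±y|/√2) = 1.414214 > 0.8 ⇒ ∉ W
candidate 4: n = (0, -1, -1, 0) → π⊥ ≈ (+0.707107, +0.292893); max(|x|,|y|,|x±y|/√2) = 0.707107 ≤ 0.8 ⇒ ∈ W
candidate 5: n = (-3, 2, -1, -3) → π⊥ ≈ (-6.535534, +0.292893); max(|x|,|y|,|x±y|/√2) = 6.535534 > 0.8 ⇒ ∉ W
candidate 6: n = (1, 0, -1, 0) → π⊥ ≈ (+1.000000, +1.000000); max(|x|,|y|,|x±y|/√2) = 1.414214 > 0.8 ⇒ ∉ W
candidate 7: n = (-1, -1, 0, 1) → π⊥ ≈ (+0.414214, +0.000000); max(|x|,|y|,|x±y|/√2) = 0.414214 ≤ 0.8 ⇒ ∈ W
candidate 8: n = (0, 0, 1, 0) → π⊥ ≈ (+0.000000, -1.000000); max(|x|,|y|,|x±y|/√2) = 1.000000 > 0.8 ⇒ ∉ W

4, 7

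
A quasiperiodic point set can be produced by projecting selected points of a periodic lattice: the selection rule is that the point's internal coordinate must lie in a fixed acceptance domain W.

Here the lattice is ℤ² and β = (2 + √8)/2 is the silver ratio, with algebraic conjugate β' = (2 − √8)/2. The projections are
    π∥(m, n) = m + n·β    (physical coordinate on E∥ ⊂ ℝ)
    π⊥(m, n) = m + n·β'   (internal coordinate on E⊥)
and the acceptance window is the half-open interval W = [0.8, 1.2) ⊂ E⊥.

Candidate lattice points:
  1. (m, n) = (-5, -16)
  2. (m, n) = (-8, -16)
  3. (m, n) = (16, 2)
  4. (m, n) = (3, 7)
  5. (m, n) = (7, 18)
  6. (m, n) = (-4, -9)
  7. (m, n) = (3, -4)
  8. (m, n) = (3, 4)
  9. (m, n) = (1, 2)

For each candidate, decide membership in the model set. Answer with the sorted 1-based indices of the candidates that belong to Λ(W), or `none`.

Compute β' = (2−√8)/2 = -0.41421, so π⊥(m,n) = m -0.41421·n.
candidate 1: (m,n)=(-5,-16) → π∥ = -5-16·β ≈ -43.62742, π⊥ = -5-16·β' ≈ 1.62742 ∉ [0.8, 1.2) ⇒ out
candidate 2: (m,n)=(-8,-16) → π∥ = -8-16·β ≈ -46.62742, π⊥ = -8-16·β' ≈ -1.37258 ∉ [0.8, 1.2) ⇒ out
candidate 3: (m,n)=(16,2) → π∥ = 16+2·β ≈ 20.82843, π⊥ = 16+2·β' ≈ 15.17157 ∉ [0.8, 1.2) ⇒ out
candidate 4: (m,n)=(3,7) → π∥ = 3+7·β ≈ 19.89949, π⊥ = 3+7·β' ≈ 0.10051 ∉ [0.8, 1.2) ⇒ out
candidate 5: (m,n)=(7,18) → π∥ = 7+18·β ≈ 50.45584, π⊥ = 7+18·β' ≈ -0.45584 ∉ [0.8, 1.2) ⇒ out
candidate 6: (m,n)=(-4,-9) → π∥ = -4-9·β ≈ -25.72792, π⊥ = -4-9·β' ≈ -0.27208 ∉ [0.8, 1.2) ⇒ out
candidate 7: (m,n)=(3,-4) → π∥ = 3-4·β ≈ -6.65685, π⊥ = 3-4·β' ≈ 4.65685 ∉ [0.8, 1.2) ⇒ out
candidate 8: (m,n)=(3,4) → π∥ = 3+4·β ≈ 12.65685, π⊥ = 3+4·β' ≈ 1.34315 ∉ [0.8, 1.2) ⇒ out
candidate 9: (m,n)=(1,2) → π∥ = 1+2·β ≈ 5.82843, π⊥ = 1+2·β' ≈ 0.17157 ∉ [0.8, 1.2) ⇒ out

none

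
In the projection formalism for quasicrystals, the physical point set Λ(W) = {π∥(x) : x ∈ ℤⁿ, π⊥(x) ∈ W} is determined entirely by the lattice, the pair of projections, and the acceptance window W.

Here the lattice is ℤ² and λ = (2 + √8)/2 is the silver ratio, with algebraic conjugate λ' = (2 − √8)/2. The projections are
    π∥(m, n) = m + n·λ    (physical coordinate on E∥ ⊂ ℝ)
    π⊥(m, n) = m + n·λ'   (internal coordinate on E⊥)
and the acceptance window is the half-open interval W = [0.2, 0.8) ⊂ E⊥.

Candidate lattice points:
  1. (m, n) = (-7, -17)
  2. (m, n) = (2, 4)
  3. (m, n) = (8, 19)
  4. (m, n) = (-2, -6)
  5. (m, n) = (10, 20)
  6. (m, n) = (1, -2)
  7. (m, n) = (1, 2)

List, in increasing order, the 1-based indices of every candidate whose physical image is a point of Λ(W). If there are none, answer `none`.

2, 4

Compute λ' = (2−√8)/2 = -0.41421, so π⊥(m,n) = m -0.41421·n.
[1] lift (-7,-17): star map gives 0.04163; window check 0.2 ≤ 0.04163 < 0.8 is false → out
[2] lift (2,4): star map gives 0.34315; window check 0.2 ≤ 0.34315 < 0.8 is true → IN Λ
[3] lift (8,19): star map gives 0.12994; window check 0.2 ≤ 0.12994 < 0.8 is false → out
[4] lift (-2,-6): star map gives 0.48528; window check 0.2 ≤ 0.48528 < 0.8 is true → IN Λ
[5] lift (10,20): star map gives 1.71573; window check 0.2 ≤ 1.71573 < 0.8 is false → out
[6] lift (1,-2): star map gives 1.82843; window check 0.2 ≤ 1.82843 < 0.8 is false → out
[7] lift (1,2): star map gives 0.17157; window check 0.2 ≤ 0.17157 < 0.8 is false → out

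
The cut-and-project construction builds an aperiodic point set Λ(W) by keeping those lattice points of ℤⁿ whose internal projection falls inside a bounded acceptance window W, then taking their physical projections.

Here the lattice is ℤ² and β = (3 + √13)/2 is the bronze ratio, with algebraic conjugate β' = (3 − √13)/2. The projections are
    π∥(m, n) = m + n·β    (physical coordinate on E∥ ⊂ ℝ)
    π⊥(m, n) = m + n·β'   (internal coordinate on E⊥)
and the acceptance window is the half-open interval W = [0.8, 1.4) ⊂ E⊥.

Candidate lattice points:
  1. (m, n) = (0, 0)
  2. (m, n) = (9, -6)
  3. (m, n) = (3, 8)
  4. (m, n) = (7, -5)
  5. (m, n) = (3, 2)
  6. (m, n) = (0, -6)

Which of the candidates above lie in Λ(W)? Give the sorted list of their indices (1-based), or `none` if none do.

none

Compute β' = (3−√13)/2 = -0.302776, so π⊥(m,n) = m -0.302776·n.
#1 (0,0): internal coord 0 + (0)·β' = +0.000000; +0.000000 ∉ [0.8, 1.4) → out
#2 (9,-6): internal coord 9 + (-6)·β' = +10.816654; +10.816654 ∉ [0.8, 1.4) → out
#3 (3,8): internal coord 3 + (8)·β' = +0.577795; +0.577795 ∉ [0.8, 1.4) → out
#4 (7,-5): internal coord 7 + (-5)·β' = +8.513878; +8.513878 ∉ [0.8, 1.4) → out
#5 (3,2): internal coord 3 + (2)·β' = +2.394449; +2.394449 ∉ [0.8, 1.4) → out
#6 (0,-6): internal coord 0 + (-6)·β' = +1.816654; +1.816654 ∉ [0.8, 1.4) → out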